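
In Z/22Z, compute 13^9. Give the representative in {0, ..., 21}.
Use repeated squaring. Binary(9) = 1001. Walk through the bits of the exponent 9 left-to-right: at each bit after the leading one, square the running value, then multiply by 13 if the bit is 1 (always reducing mod 22):
  bit 1 = 1 (leading): start with 13.
  bit 2 = 0: square 13^2 = 169 ≡ 15 (mod 22).
  bit 3 = 0: square 15^2 = 225 ≡ 5 (mod 22).
  bit 4 = 1: square 5^2 = 25 ≡ 3; bit is 1, so multiply 3·13 = 39 ≡ 17 (mod 22).
Final value: 13^9 ≡ 17 (mod 22).

Final answer: 17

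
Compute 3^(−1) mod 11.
Apply the extended Euclidean algorithm to (11, 3), tracking rows (r, s, t) with s·11 + t·3 = r. Each division r_prev = q·r_cur + r_new produces the new row as (previous row) − q·(current row):
  row A: (11, 1, 0)   [1·11 + 0·3 = 11]
  row B: (3, 0, 1)   [0·11 + 1·3 = 3]
  11 = 3·3 + 2   → row C = row A − 3·row B = (2, 1, −3)   [check: 1·11 − 3·3 = 2]
  3 = 1·2 + 1   → row D = row B − 1·row C = (1, −1, 4)   [check: −1·11 + 4·3 = 1]
  2 = 2·1 + 0   → remainder 0, stop. gcd = 1 (last nonzero row D).
The gcd is 1, so 3 is invertible mod 11. The last nonzero row gives −1·11 + 4·3 = 1, so t = 4. So 3^(−1) ≡ 4 (mod 11). Verify: 3 · 4 = 12 ≡ 1 (mod 11). ✓

Final answer: 3^(−1) ≡ 4 (mod 11)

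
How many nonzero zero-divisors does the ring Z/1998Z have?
Z/1998Z has 1349 nonzero zero-divisors

In Z/1998Z each nonzero element is either a unit (gcd with 1998 is 1) or a zero-divisor (gcd > 1). The number of units is φ(1998): factorise 1998 = 2 · 3^3 · 37, so φ(1998) = (2 − 1) · (3^3 − 3^2) · (37 − 1) = 1 · 18 · 36 = 648. The nonzero elements number 1998 − 1 = 1997. Hence the nonzero zero-divisors number 1997 − 648 = 1349.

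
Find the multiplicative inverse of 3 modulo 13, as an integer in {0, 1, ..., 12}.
3^(−1) ≡ 9 (mod 13)

Apply the extended Euclidean algorithm to (13, 3), tracking rows (r, s, t) with s·13 + t·3 = r. Each division r_prev = q·r_cur + r_new produces the new row as (previous row) − q·(current row):
  row A: (13, 1, 0)   [1·13 + 0·3 = 13]
  row B: (3, 0, 1)   [0·13 + 1·3 = 3]
  13 = 4·3 + 1   → row C = row A − 4·row B = (1, 1, −4)   [check: 1·13 − 4·3 = 1]
  3 = 3·1 + 0   → remainder 0, stop. gcd = 1 (last nonzero row C).
The gcd is 1, so 3 is invertible mod 13. The last nonzero row gives 1·13 − 4·3 = 1, so t = −4. So 3^(−1) ≡ −4 ≡ 9 (mod 13). Verify: 3 · 9 = 27 ≡ 1 (mod 13). ✓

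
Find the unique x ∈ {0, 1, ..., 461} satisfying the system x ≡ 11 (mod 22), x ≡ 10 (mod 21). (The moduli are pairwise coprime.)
The moduli 22, 21 are pairwise coprime, so by the CRT there is a unique solution mod 22·21 = 462.
Solve by successive substitution. Start with x ≡ 11 (mod 22).
  Combine with x ≡ 10 (mod 21): write x = 11 + 22·t and require 11 + 22·t ≡ 10 (mod 21), i.e. 22·t ≡ 10 − 11 ≡ 20 (mod 21). Since 22^(−1) ≡ 1 (mod 21) (22 ≡ 1 (mod 21)), t ≡ 1·20 ≡ 20 (mod 21). So x ≡ 11 + 22·20 = 451 (mod 462).
Unique solution in [0, 462): x = 451.

Final answer: x ≡ 451 (mod 462); the representative in [0, 462) is 451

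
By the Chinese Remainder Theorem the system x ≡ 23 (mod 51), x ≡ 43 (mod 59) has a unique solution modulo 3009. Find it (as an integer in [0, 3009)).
x ≡ 1400 (mod 3009); the representative in [0, 3009) is 1400

The moduli 51, 59 are pairwise coprime, so by the CRT there is a unique solution mod 51·59 = 3009.
Solve by successive substitution. Start with x ≡ 23 (mod 51).
  Combine with x ≡ 43 (mod 59): write x = 23 + 51·t and require 23 + 51·t ≡ 43 (mod 59), i.e. 51·t ≡ 43 − 23 ≡ 20 (mod 59). Since 51^(−1) ≡ 22 (mod 59), t ≡ 22·20 ≡ 27 (mod 59). So x ≡ 23 + 51·27 = 1400 (mod 3009).
Unique solution in [0, 3009): x = 1400.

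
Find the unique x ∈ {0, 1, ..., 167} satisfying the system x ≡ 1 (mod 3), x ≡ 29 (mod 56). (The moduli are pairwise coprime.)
x ≡ 85 (mod 168); the representative in [0, 168) is 85

The moduli 3, 56 are pairwise coprime, so by the CRT there is a unique solution mod 3·56 = 168.
Solve by successive substitution. Start with x ≡ 1 (mod 3).
  Combine with x ≡ 29 (mod 56): write x = 1 + 3·t and require 1 + 3·t ≡ 29 (mod 56), i.e. 3·t ≡ 29 − 1 ≡ 28 (mod 56). Since 3^(−1) ≡ 19 (mod 56), t ≡ 19·28 ≡ 28 (mod 56). So x ≡ 1 + 3·28 = 85 (mod 168).
Unique solution in [0, 168): x = 85.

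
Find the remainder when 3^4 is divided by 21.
18

Use repeated squaring. Binary(4) = 100. Walk through the bits of the exponent 4 left-to-right: at each bit after the leading one, square the running value, then multiply by 3 if the bit is 1 (always reducing mod 21):
  bit 1 = 1 (leading): start with 3.
  bit 2 = 0: square 3^2 = 9 (mod 21).
  bit 3 = 0: square 9^2 = 81 ≡ 18 (mod 21).
Final value: 3^4 ≡ 18 (mod 21).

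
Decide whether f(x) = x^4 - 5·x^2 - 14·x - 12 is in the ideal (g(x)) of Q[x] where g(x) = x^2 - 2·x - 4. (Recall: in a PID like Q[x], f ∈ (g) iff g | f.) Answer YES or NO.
In Q[x] the ideal (g) consists of all multiples of g, so f ∈ (g) iff g | f, i.e. iff the remainder of f on division by g is 0. Divide f by g (g is monic, so eliminate the leading term of the running remainder at each step):
  leading term x^4: subtract (x^2)·g(x) = x^4 - 2·x^3 - 4·x^2, leaving 2·x^3 - x^2 - 14·x - 12
  leading term 2·x^3: subtract (2·x)·g(x) = 2·x^3 - 4·x^2 - 8·x, leaving 3·x^2 - 6·x - 12
  leading term 3·x^2: subtract (3)·g(x) = 3·x^2 - 6·x - 12, leaving 0
The remainder is 0, so f(x) = g(x) · h(x) with h(x) = x^2 + 2·x + 3. Hence g | f, i.e. f ∈ (g).

Final answer: YES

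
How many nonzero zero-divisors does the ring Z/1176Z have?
In Z/1176Z each nonzero element is either a unit (gcd with 1176 is 1) or a zero-divisor (gcd > 1). The number of units is φ(1176): factorise 1176 = 2^3 · 3 · 7^2, so φ(1176) = (2^3 − 2^2) · (3 − 1) · (7^2 − 7^1) = 4 · 2 · 42 = 336. The nonzero elements number 1176 − 1 = 1175. Hence the nonzero zero-divisors number 1175 − 336 = 839.

Final answer: Z/1176Z has 839 nonzero zero-divisors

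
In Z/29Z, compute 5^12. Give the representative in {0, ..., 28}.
7

Use repeated squaring. Binary(12) = 1100. Walk through the bits of the exponent 12 left-to-right: at each bit after the leading one, square the running value, then multiply by 5 if the bit is 1 (always reducing mod 29):
  bit 1 = 1 (leading): start with 5.
  bit 2 = 1: square 5^2 = 25; bit is 1, so multiply 25·5 = 125 ≡ 9 (mod 29).
  bit 3 = 0: square 9^2 = 81 ≡ 23 (mod 29).
  bit 4 = 0: square 23^2 = 529 ≡ 7 (mod 29).
Final value: 5^12 ≡ 7 (mod 29).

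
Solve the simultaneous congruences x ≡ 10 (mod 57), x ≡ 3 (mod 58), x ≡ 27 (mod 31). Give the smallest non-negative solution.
The moduli 57, 58, 31 are pairwise coprime, so by the CRT there is a unique solution mod 57·58·31 = 102486.
Solve by successive substitution. Start with x ≡ 10 (mod 57).
  Combine with x ≡ 3 (mod 58): write x = 10 + 57·t and require 10 + 57·t ≡ 3 (mod 58), i.e. 57·t ≡ 3 − 10 ≡ 51 (mod 58). Since 57^(−1) ≡ 57 (mod 58), t ≡ 57·51 ≡ 7 (mod 58). So x ≡ 10 + 57·7 = 409 (mod 3306).
  Combine with x ≡ 27 (mod 31): write x = 409 + 3306·t and require 409 + 3306·t ≡ 27 (mod 31), i.e. 3306·t ≡ 27 − 409 ≡ 21 (mod 31). Since 3306^(−1) ≡ 14 (mod 31) (3306 ≡ 20 (mod 31)), t ≡ 14·21 ≡ 15 (mod 31). So x ≡ 409 + 3306·15 = 49999 (mod 102486).
Unique solution in [0, 102486): x = 49999.

Final answer: x ≡ 49999 (mod 102486); the representative in [0, 102486) is 49999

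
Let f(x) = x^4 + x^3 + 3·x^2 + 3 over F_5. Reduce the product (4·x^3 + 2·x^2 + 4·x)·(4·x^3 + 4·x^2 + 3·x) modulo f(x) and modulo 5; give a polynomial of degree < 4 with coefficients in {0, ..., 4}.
a · b ≡ 3·x^3 + 4·x^2 + x (mod f(x))

Multiply as integer polynomials: a · b = 16·x^6 + 24·x^5 + 36·x^4 + 22·x^3 + 12·x^2. Reducing coefficients mod 5: a · b ≡ x^6 + 4·x^5 + x^4 + 2·x^3 + 2·x^2. Now divide by f(x) = x^4 + x^3 + 3·x^2 + 3 in F_5[x], eliminating the leading term at each step:
  leading term x^6: subtract (x^2)·f(x) = x^6 + x^5 + 3·x^4 + 3·x^2, leaving 3·x^5 + 3·x^4 + 2·x^3 + 4·x^2 (coefficients mod 5)
  leading term 3·x^5: subtract (3·x)·f(x) = 3·x^5 + 3·x^4 + 4·x^3 + 4·x, leaving 3·x^3 + 4·x^2 + x (coefficients mod 5)
The degree is now < 4, so this is the remainder. Hence a · b ≡ 3·x^3 + 4·x^2 + x in F_5[x]/(f).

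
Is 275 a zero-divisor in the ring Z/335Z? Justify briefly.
gcd(275, 335) = 5 > 1, so 275 is not a unit in Z/335Z. In Z/nZ every nonzero non-unit is a zero-divisor: explicitly, take b = 335/gcd = 67 ≠ 0 (mod 335); then 275·67 = 18425 = 55·335, i.e. 275·67 ≡ 0 (mod 335). So 275 is a zero-divisor.

Final answer: YES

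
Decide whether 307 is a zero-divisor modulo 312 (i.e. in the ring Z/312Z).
NO

gcd(307, 312) = 1, so 307 is a unit in Z/312Z (it has a multiplicative inverse). A unit cannot be a zero-divisor: if 307·b ≡ 0 then multiplying both sides by 307^(−1) gives b ≡ 0. So 307 is not a zero-divisor.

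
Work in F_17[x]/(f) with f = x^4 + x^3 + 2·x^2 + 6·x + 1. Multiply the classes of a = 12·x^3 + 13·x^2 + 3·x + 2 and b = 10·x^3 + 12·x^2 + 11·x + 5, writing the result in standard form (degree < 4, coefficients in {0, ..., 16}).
Multiply as integer polynomials: a · b = 120·x^6 + 274·x^5 + 318·x^4 + 259·x^3 + 122·x^2 + 37·x + 10. Reducing coefficients mod 17: a · b ≡ x^6 + 2·x^5 + 12·x^4 + 4·x^3 + 3·x^2 + 3·x + 10. Now divide by f(x) = x^4 + x^3 + 2·x^2 + 6·x + 1 in F_17[x], eliminating the leading term at each step:
  leading term x^6: subtract (x^2)·f(x) = x^6 + x^5 + 2·x^4 + 6·x^3 + x^2, leaving x^5 + 10·x^4 + 15·x^3 + 2·x^2 + 3·x + 10 (coefficients mod 17)
  leading term x^5: subtract (x)·f(x) = x^5 + x^4 + 2·x^3 + 6·x^2 + x, leaving 9·x^4 + 13·x^3 + 13·x^2 + 2·x + 10 (coefficients mod 17)
  leading term 9·x^4: subtract (9)·f(x) = 9·x^4 + 9·x^3 + x^2 + 3·x + 9, leaving 4·x^3 + 12·x^2 + 16·x + 1 (coefficients mod 17)
The degree is now < 4, so this is the remainder. Hence a · b ≡ 4·x^3 + 12·x^2 + 16·x + 1 in F_17[x]/(f).

Final answer: a · b ≡ 4·x^3 + 12·x^2 + 16·x + 1 (mod f(x))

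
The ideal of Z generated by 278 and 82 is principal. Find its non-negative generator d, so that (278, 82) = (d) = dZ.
In the PID Z, (a, b) is generated by gcd(a, b). Compute gcd(278, 82) with the extended Euclidean algorithm, tracking rows (r, s, t) with s·278 + t·82 = r:
  row A: (278, 1, 0)   [1·278 + 0·82 = 278]
  row B: (82, 0, 1)   [0·278 + 1·82 = 82]
  278 = 3·82 + 32   → row C = row A − 3·row B = (32, 1, −3)   [check: 1·278 − 3·82 = 32]
  82 = 2·32 + 18   → row D = row B − 2·row C = (18, −2, 7)   [check: −2·278 + 7·82 = 18]
  32 = 1·18 + 14   → row E = row C − 1·row D = (14, 3, −10)   [check: 3·278 − 10·82 = 14]
  18 = 1·14 + 4   → row F = row D − 1·row E = (4, −5, 17)   [check: −5·278 + 17·82 = 4]
  14 = 3·4 + 2   → row G = row E − 3·row F = (2, 18, −61)   [check: 18·278 − 61·82 = 2]
  4 = 2·2 + 0   → remainder 0, stop. gcd = 2 (last nonzero row G).
So gcd(278, 82) = 2, with Bézout identity 18·278 − 61·82 = 2. Containment (⊇): the Bézout identity exhibits 2 as an element of (278, 82), giving (2) ⊆ (278, 82). Containment (⊆): since 2 | 278 and 2 | 82 (278 = 2·139, 82 = 2·41), every Z-linear combination of 278 and 82 is divisible by 2, so (278, 82) ⊆ (2). Therefore (278, 82) = (2), d = 2.

Final answer: (278, 82) = (2); d = 2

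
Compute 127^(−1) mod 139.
Apply the extended Euclidean algorithm to (139, 127), tracking rows (r, s, t) with s·139 + t·127 = r. Each division r_prev = q·r_cur + r_new produces the new row as (previous row) − q·(current row):
  row A: (139, 1, 0)   [1·139 + 0·127 = 139]
  row B: (127, 0, 1)   [0·139 + 1·127 = 127]
  139 = 1·127 + 12   → row C = row A − 1·row B = (12, 1, −1)   [check: 1·139 − 1·127 = 12]
  127 = 10·12 + 7   → row D = row B − 10·row C = (7, −10, 11)   [check: −10·139 + 11·127 = 7]
  12 = 1·7 + 5   → row E = row C − 1·row D = (5, 11, −12)   [check: 11·139 − 12·127 = 5]
  7 = 1·5 + 2   → row F = row D − 1·row E = (2, −21, 23)   [check: −21·139 + 23·127 = 2]
  5 = 2·2 + 1   → row G = row E − 2·row F = (1, 53, −58)   [check: 53·139 − 58·127 = 1]
  2 = 2·1 + 0   → remainder 0, stop. gcd = 1 (last nonzero row G).
The gcd is 1, so 127 is invertible mod 139. The last nonzero row gives 53·139 − 58·127 = 1, so t = −58. So 127^(−1) ≡ −58 ≡ 81 (mod 139). Verify: 127 · 81 = 10287 ≡ 1 (mod 139). ✓

Final answer: 127^(−1) ≡ 81 (mod 139)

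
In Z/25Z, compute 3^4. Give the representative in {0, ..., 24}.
Use repeated squaring. Binary(4) = 100. Walk through the bits of the exponent 4 left-to-right: at each bit after the leading one, square the running value, then multiply by 3 if the bit is 1 (always reducing mod 25):
  bit 1 = 1 (leading): start with 3.
  bit 2 = 0: square 3^2 = 9 (mod 25).
  bit 3 = 0: square 9^2 = 81 ≡ 6 (mod 25).
Final value: 3^4 ≡ 6 (mod 25).

Final answer: 6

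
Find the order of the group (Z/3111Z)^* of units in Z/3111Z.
|(Z/3111Z)^*| = 1920

(Z/3111Z)^* consists of the classes a with gcd(a, 3111) = 1, so its order is φ(3111). φ is multiplicative, with φ(p^e) = p^e − p^(e−1). Factorise 3111 = 3 · 17 · 61. Then
  φ(3111) = (3 − 1) · (17 − 1) · (61 − 1) = 2 · 16 · 60 = 1920.
Thus |(Z/3111Z)^*| = 1920.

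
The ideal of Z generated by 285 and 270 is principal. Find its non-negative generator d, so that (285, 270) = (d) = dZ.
(285, 270) = (15); d = 15

In the PID Z, (a, b) is generated by gcd(a, b). Compute gcd(285, 270) with the extended Euclidean algorithm, tracking rows (r, s, t) with s·285 + t·270 = r:
  row A: (285, 1, 0)   [1·285 + 0·270 = 285]
  row B: (270, 0, 1)   [0·285 + 1·270 = 270]
  285 = 1·270 + 15   → row C = row A − 1·row B = (15, 1, −1)   [check: 1·285 − 1·270 = 15]
  270 = 18·15 + 0   → remainder 0, stop. gcd = 15 (last nonzero row C).
So gcd(285, 270) = 15, with Bézout identity 1·285 − 1·270 = 15. Containment (⊇): the Bézout identity exhibits 15 as an element of (285, 270), giving (15) ⊆ (285, 270). Containment (⊆): since 15 | 285 and 15 | 270 (285 = 15·19, 270 = 15·18), every Z-linear combination of 285 and 270 is divisible by 15, so (285, 270) ⊆ (15). Therefore (285, 270) = (15), d = 15.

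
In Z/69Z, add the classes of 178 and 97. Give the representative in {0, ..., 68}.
Reduce the summands first: 178 ≡ 40, 97 ≡ 28 (mod 69), so 178 + 97 ≡ 40 + 28 (mod 69). 40 + 28 = 68; 68 = 0·69 + 68, so (178 + 97) mod 69 = 68.

Final answer: 68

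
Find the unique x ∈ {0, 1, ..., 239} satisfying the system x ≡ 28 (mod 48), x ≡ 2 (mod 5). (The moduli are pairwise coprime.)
x ≡ 172 (mod 240); the representative in [0, 240) is 172

The moduli 48, 5 are pairwise coprime, so by the CRT there is a unique solution mod 48·5 = 240.
Solve by successive substitution. Start with x ≡ 28 (mod 48).
  Combine with x ≡ 2 (mod 5): write x = 28 + 48·t and require 28 + 48·t ≡ 2 (mod 5), i.e. 48·t ≡ 2 − 28 ≡ 4 (mod 5). Since 48^(−1) ≡ 2 (mod 5) (48 ≡ 3 (mod 5)), t ≡ 2·4 ≡ 3 (mod 5). So x ≡ 28 + 48·3 = 172 (mod 240).
Unique solution in [0, 240): x = 172.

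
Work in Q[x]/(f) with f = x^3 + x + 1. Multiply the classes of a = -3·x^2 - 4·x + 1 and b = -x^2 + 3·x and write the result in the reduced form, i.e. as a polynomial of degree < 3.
a · b ≡ -16·x^2 + 5·x + 5 (mod f(x))

First multiply in Q[x] without reducing: a · b = 3·x^4 - 5·x^3 - 13·x^2 + 3·x. Now divide by f(x) = x^3 + x + 1, eliminating the leading term at each step:
  leading term 3·x^4: subtract (3·x)·f(x) = 3·x^4 + 3·x^2 + 3·x, leaving -5·x^3 - 16·x^2
  leading term -5·x^3: subtract (-5)·f(x) = -5·x^3 - 5·x - 5, leaving -16·x^2 + 5·x + 5
The degree is now < 3, so this is the remainder. Hence a · b ≡ -16·x^2 + 5·x + 5 in Q[x]/(f).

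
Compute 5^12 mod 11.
Use repeated squaring. Binary(12) = 1100. Walk through the bits of the exponent 12 left-to-right: at each bit after the leading one, square the running value, then multiply by 5 if the bit is 1 (always reducing mod 11):
  bit 1 = 1 (leading): start with 5.
  bit 2 = 1: square 5^2 = 25 ≡ 3; bit is 1, so multiply 3·5 = 15 ≡ 4 (mod 11).
  bit 3 = 0: square 4^2 = 16 ≡ 5 (mod 11).
  bit 4 = 0: square 5^2 = 25 ≡ 3 (mod 11).
Final value: 5^12 ≡ 3 (mod 11).

Final answer: 3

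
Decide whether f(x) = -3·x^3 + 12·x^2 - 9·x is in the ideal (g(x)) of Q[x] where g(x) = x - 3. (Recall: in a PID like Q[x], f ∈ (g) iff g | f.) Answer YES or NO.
YES

In Q[x] the ideal (g) consists of all multiples of g, so f ∈ (g) iff g | f, i.e. iff the remainder of f on division by g is 0. Divide f by g (g is monic, so eliminate the leading term of the running remainder at each step):
  leading term -3·x^3: subtract (-3·x^2)·g(x) = -3·x^3 + 9·x^2, leaving 3·x^2 - 9·x
  leading term 3·x^2: subtract (3·x)·g(x) = 3·x^2 - 9·x, leaving 0
The remainder is 0, so f(x) = g(x) · h(x) with h(x) = -3·x^2 + 3·x. Hence g | f, i.e. f ∈ (g).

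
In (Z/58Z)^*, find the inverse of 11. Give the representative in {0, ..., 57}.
11^(−1) ≡ 37 (mod 58)

Apply the extended Euclidean algorithm to (58, 11), tracking rows (r, s, t) with s·58 + t·11 = r. Each division r_prev = q·r_cur + r_new produces the new row as (previous row) − q·(current row):
  row A: (58, 1, 0)   [1·58 + 0·11 = 58]
  row B: (11, 0, 1)   [0·58 + 1·11 = 11]
  58 = 5·11 + 3   → row C = row A − 5·row B = (3, 1, −5)   [check: 1·58 − 5·11 = 3]
  11 = 3·3 + 2   → row D = row B − 3·row C = (2, −3, 16)   [check: −3·58 + 16·11 = 2]
  3 = 1·2 + 1   → row E = row C − 1·row D = (1, 4, −21)   [check: 4·58 − 21·11 = 1]
  2 = 2·1 + 0   → remainder 0, stop. gcd = 1 (last nonzero row E).
The gcd is 1, so 11 is invertible mod 58. The last nonzero row gives 4·58 − 21·11 = 1, so t = −21. So 11^(−1) ≡ −21 ≡ 37 (mod 58). Verify: 11 · 37 = 407 ≡ 1 (mod 58). ✓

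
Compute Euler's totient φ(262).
φ is multiplicative, with φ(p^e) = p^e − p^(e−1). Factorise 262 = 2 · 131. Then
  φ(262) = (2 − 1) · (131 − 1) = 1 · 130 = 130.

Final answer: φ(262) = 130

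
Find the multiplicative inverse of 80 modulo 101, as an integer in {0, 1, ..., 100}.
80^(−1) ≡ 24 (mod 101)

Apply the extended Euclidean algorithm to (101, 80), tracking rows (r, s, t) with s·101 + t·80 = r. Each division r_prev = q·r_cur + r_new produces the new row as (previous row) − q·(current row):
  row A: (101, 1, 0)   [1·101 + 0·80 = 101]
  row B: (80, 0, 1)   [0·101 + 1·80 = 80]
  101 = 1·80 + 21   → row C = row A − 1·row B = (21, 1, −1)   [check: 1·101 − 1·80 = 21]
  80 = 3·21 + 17   → row D = row B − 3·row C = (17, −3, 4)   [check: −3·101 + 4·80 = 17]
  21 = 1·17 + 4   → row E = row C − 1·row D = (4, 4, −5)   [check: 4·101 − 5·80 = 4]
  17 = 4·4 + 1   → row F = row D − 4·row E = (1, −19, 24)   [check: −19·101 + 24·80 = 1]
  4 = 4·1 + 0   → remainder 0, stop. gcd = 1 (last nonzero row F).
The gcd is 1, so 80 is invertible mod 101. The last nonzero row gives −19·101 + 24·80 = 1, so t = 24. So 80^(−1) ≡ 24 (mod 101). Verify: 80 · 24 = 1920 ≡ 1 (mod 101). ✓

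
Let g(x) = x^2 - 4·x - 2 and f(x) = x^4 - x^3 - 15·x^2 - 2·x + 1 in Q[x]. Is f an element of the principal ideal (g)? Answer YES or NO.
In Q[x] the ideal (g) consists of all multiples of g, so f ∈ (g) iff g | f, i.e. iff the remainder of f on division by g is 0. Divide f by g (g is monic, so eliminate the leading term of the running remainder at each step):
  leading term x^4: subtract (x^2)·g(x) = x^4 - 4·x^3 - 2·x^2, leaving 3·x^3 - 13·x^2 - 2·x + 1
  leading term 3·x^3: subtract (3·x)·g(x) = 3·x^3 - 12·x^2 - 6·x, leaving -x^2 + 4·x + 1
  leading term -x^2: subtract (-1)·g(x) = -x^2 + 4·x + 2, leaving -1
The remainder r(x) = -1 ≠ 0 (and deg r < deg g), so g ∤ f, i.e. f ∉ (g).

Final answer: NO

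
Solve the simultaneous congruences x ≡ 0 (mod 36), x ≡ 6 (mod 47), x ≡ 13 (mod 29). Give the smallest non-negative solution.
The moduli 36, 47, 29 are pairwise coprime, so by the CRT there is a unique solution mod 36·47·29 = 49068.
Solve by successive substitution. Start with x ≡ 0 (mod 36).
  Combine with x ≡ 6 (mod 47): write x = 36·t and require 36·t ≡ 6 (mod 47). Since 36^(−1) ≡ 17 (mod 47), t ≡ 17·6 ≡ 8 (mod 47). So x ≡ 36·8 = 288 (mod 1692).
  Combine with x ≡ 13 (mod 29): write x = 288 + 1692·t and require 288 + 1692·t ≡ 13 (mod 29), i.e. 1692·t ≡ 13 − 288 ≡ 15 (mod 29). Since 1692^(−1) ≡ 3 (mod 29) (1692 ≡ 10 (mod 29)), t ≡ 3·15 ≡ 16 (mod 29). So x ≡ 288 + 1692·16 = 27360 (mod 49068).
Unique solution in [0, 49068): x = 27360.

Final answer: x ≡ 27360 (mod 49068); the representative in [0, 49068) is 27360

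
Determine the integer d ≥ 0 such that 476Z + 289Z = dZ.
(476, 289) = (17); d = 17

In the PID Z, (a, b) is generated by gcd(a, b). Compute gcd(476, 289) with the extended Euclidean algorithm, tracking rows (r, s, t) with s·476 + t·289 = r:
  row A: (476, 1, 0)   [1·476 + 0·289 = 476]
  row B: (289, 0, 1)   [0·476 + 1·289 = 289]
  476 = 1·289 + 187   → row C = row A − 1·row B = (187, 1, −1)   [check: 1·476 − 1·289 = 187]
  289 = 1·187 + 102   → row D = row B − 1·row C = (102, −1, 2)   [check: −1·476 + 2·289 = 102]
  187 = 1·102 + 85   → row E = row C − 1·row D = (85, 2, −3)   [check: 2·476 − 3·289 = 85]
  102 = 1·85 + 17   → row F = row D − 1·row E = (17, −3, 5)   [check: −3·476 + 5·289 = 17]
  85 = 5·17 + 0   → remainder 0, stop. gcd = 17 (last nonzero row F).
So gcd(476, 289) = 17, with Bézout identity −3·476 + 5·289 = 17. Containment (⊇): the Bézout identity exhibits 17 as an element of (476, 289), giving (17) ⊆ (476, 289). Containment (⊆): since 17 | 476 and 17 | 289 (476 = 17·28, 289 = 17·17), every Z-linear combination of 476 and 289 is divisible by 17, so (476, 289) ⊆ (17). Therefore (476, 289) = (17), d = 17.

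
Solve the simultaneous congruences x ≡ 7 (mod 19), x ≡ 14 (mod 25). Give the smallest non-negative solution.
x ≡ 64 (mod 475); the representative in [0, 475) is 64

The moduli 19, 25 are pairwise coprime, so by the CRT there is a unique solution mod 19·25 = 475.
Solve by successive substitution. Start with x ≡ 7 (mod 19).
  Combine with x ≡ 14 (mod 25): write x = 7 + 19·t and require 7 + 19·t ≡ 14 (mod 25), i.e. 19·t ≡ 14 − 7 ≡ 7 (mod 25). Since 19^(−1) ≡ 4 (mod 25), t ≡ 4·7 ≡ 3 (mod 25). So x ≡ 7 + 19·3 = 64 (mod 475).
Unique solution in [0, 475): x = 64.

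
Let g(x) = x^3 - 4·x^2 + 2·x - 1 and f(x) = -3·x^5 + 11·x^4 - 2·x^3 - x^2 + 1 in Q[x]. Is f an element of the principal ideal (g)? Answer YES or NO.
In Q[x] the ideal (g) consists of all multiples of g, so f ∈ (g) iff g | f, i.e. iff the remainder of f on division by g is 0. Divide f by g (g is monic, so eliminate the leading term of the running remainder at each step):
  leading term -3·x^5: subtract (-3·x^2)·g(x) = -3·x^5 + 12·x^4 - 6·x^3 + 3·x^2, leaving -x^4 + 4·x^3 - 4·x^2 + 1
  leading term -x^4: subtract (-x)·g(x) = -x^4 + 4·x^3 - 2·x^2 + x, leaving -2·x^2 - x + 1
The remainder r(x) = -2·x^2 - x + 1 ≠ 0 (and deg r < deg g), so g ∤ f, i.e. f ∉ (g).

Final answer: NO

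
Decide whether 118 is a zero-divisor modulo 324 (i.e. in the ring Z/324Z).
gcd(118, 324) = 2 > 1, so 118 is not a unit in Z/324Z. In Z/nZ every nonzero non-unit is a zero-divisor: explicitly, take b = 324/gcd = 162 ≠ 0 (mod 324); then 118·162 = 19116 = 59·324, i.e. 118·162 ≡ 0 (mod 324). So 118 is a zero-divisor.

Final answer: YES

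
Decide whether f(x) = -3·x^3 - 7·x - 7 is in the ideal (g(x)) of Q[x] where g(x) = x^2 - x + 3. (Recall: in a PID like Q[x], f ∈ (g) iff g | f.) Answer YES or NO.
NO

In Q[x] the ideal (g) consists of all multiples of g, so f ∈ (g) iff g | f, i.e. iff the remainder of f on division by g is 0. Divide f by g (g is monic, so eliminate the leading term of the running remainder at each step):
  leading term -3·x^3: subtract (-3·x)·g(x) = -3·x^3 + 3·x^2 - 9·x, leaving -3·x^2 + 2·x - 7
  leading term -3·x^2: subtract (-3)·g(x) = -3·x^2 + 3·x - 9, leaving 2 - x
The remainder r(x) = 2 - x ≠ 0 (and deg r < deg g), so g ∤ f, i.e. f ∉ (g).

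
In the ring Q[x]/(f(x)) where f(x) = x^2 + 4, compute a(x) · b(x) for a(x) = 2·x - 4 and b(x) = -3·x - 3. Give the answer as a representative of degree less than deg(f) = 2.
First multiply in Q[x] without reducing: a · b = -6·x^2 + 6·x + 12. Now divide by f(x) = x^2 + 4, eliminating the leading term at each step:
  leading term -6·x^2: subtract (-6)·f(x) = -6·x^2 - 24, leaving 6·x + 36
The degree is now < 2, so this is the remainder. Hence a · b ≡ 6·x + 36 in Q[x]/(f).

Final answer: a · b ≡ 6·x + 36 (mod f(x))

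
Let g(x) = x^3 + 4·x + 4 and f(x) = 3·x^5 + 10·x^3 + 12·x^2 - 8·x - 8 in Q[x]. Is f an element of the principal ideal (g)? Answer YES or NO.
In Q[x] the ideal (g) consists of all multiples of g, so f ∈ (g) iff g | f, i.e. iff the remainder of f on division by g is 0. Divide f by g (g is monic, so eliminate the leading term of the running remainder at each step):
  leading term 3·x^5: subtract (3·x^2)·g(x) = 3·x^5 + 12·x^3 + 12·x^2, leaving -2·x^3 - 8·x - 8
  leading term -2·x^3: subtract (-2)·g(x) = -2·x^3 - 8·x - 8, leaving 0
The remainder is 0, so f(x) = g(x) · h(x) with h(x) = 3·x^2 - 2. Hence g | f, i.e. f ∈ (g).

Final answer: YES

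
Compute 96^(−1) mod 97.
Apply the extended Euclidean algorithm to (97, 96), tracking rows (r, s, t) with s·97 + t·96 = r. Each division r_prev = q·r_cur + r_new produces the new row as (previous row) − q·(current row):
  row A: (97, 1, 0)   [1·97 + 0·96 = 97]
  row B: (96, 0, 1)   [0·97 + 1·96 = 96]
  97 = 1·96 + 1   → row C = row A − 1·row B = (1, 1, −1)   [check: 1·97 − 1·96 = 1]
  96 = 96·1 + 0   → remainder 0, stop. gcd = 1 (last nonzero row C).
The gcd is 1, so 96 is invertible mod 97. The last nonzero row gives 1·97 − 1·96 = 1, so t = −1. So 96^(−1) ≡ −1 ≡ 96 (mod 97). Verify: 96 · 96 = 9216 ≡ 1 (mod 97). ✓

Final answer: 96^(−1) ≡ 96 (mod 97)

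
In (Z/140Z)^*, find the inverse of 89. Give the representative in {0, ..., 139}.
Apply the extended Euclidean algorithm to (140, 89), tracking rows (r, s, t) with s·140 + t·89 = r. Each division r_prev = q·r_cur + r_new produces the new row as (previous row) − q·(current row):
  row A: (140, 1, 0)   [1·140 + 0·89 = 140]
  row B: (89, 0, 1)   [0·140 + 1·89 = 89]
  140 = 1·89 + 51   → row C = row A − 1·row B = (51, 1, −1)   [check: 1·140 − 1·89 = 51]
  89 = 1·51 + 38   → row D = row B − 1·row C = (38, −1, 2)   [check: −1·140 + 2·89 = 38]
  51 = 1·38 + 13   → row E = row C − 1·row D = (13, 2, −3)   [check: 2·140 − 3·89 = 13]
  38 = 2·13 + 12   → row F = row D − 2·row E = (12, −5, 8)   [check: −5·140 + 8·89 = 12]
  13 = 1·12 + 1   → row G = row E − 1·row F = (1, 7, −11)   [check: 7·140 − 11·89 = 1]
  12 = 12·1 + 0   → remainder 0, stop. gcd = 1 (last nonzero row G).
The gcd is 1, so 89 is invertible mod 140. The last nonzero row gives 7·140 − 11·89 = 1, so t = −11. So 89^(−1) ≡ −11 ≡ 129 (mod 140). Verify: 89 · 129 = 11481 ≡ 1 (mod 140). ✓

Final answer: 89^(−1) ≡ 129 (mod 140)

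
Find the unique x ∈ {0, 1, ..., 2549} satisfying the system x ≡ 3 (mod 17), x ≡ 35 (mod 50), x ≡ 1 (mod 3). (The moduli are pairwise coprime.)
The moduli 17, 50, 3 are pairwise coprime, so by the CRT there is a unique solution mod 17·50·3 = 2550.
Solve by successive substitution. Start with x ≡ 3 (mod 17).
  Combine with x ≡ 35 (mod 50): write x = 3 + 17·t and require 3 + 17·t ≡ 35 (mod 50), i.e. 17·t ≡ 35 − 3 ≡ 32 (mod 50). Since 17^(−1) ≡ 3 (mod 50), t ≡ 3·32 ≡ 46 (mod 50). So x ≡ 3 + 17·46 = 785 (mod 850).
  Combine with x ≡ 1 (mod 3): write x = 785 + 850·t and require 785 + 850·t ≡ 1 (mod 3), i.e. 850·t ≡ 1 − 785 ≡ 2 (mod 3). Since 850^(−1) ≡ 1 (mod 3) (850 ≡ 1 (mod 3)), t ≡ 1·2 ≡ 2 (mod 3). So x ≡ 785 + 850·2 = 2485 (mod 2550).
Unique solution in [0, 2550): x = 2485.

Final answer: x ≡ 2485 (mod 2550); the representative in [0, 2550) is 2485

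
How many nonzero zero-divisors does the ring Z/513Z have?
In Z/513Z each nonzero element is either a unit (gcd with 513 is 1) or a zero-divisor (gcd > 1). The number of units is φ(513): factorise 513 = 3^3 · 19, so φ(513) = (3^3 − 3^2) · (19 − 1) = 18 · 18 = 324. The nonzero elements number 513 − 1 = 512. Hence the nonzero zero-divisors number 512 − 324 = 188.

Final answer: Z/513Z has 188 nonzero zero-divisors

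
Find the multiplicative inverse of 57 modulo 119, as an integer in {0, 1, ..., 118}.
Apply the extended Euclidean algorithm to (119, 57), tracking rows (r, s, t) with s·119 + t·57 = r. Each division r_prev = q·r_cur + r_new produces the new row as (previous row) − q·(current row):
  row A: (119, 1, 0)   [1·119 + 0·57 = 119]
  row B: (57, 0, 1)   [0·119 + 1·57 = 57]
  119 = 2·57 + 5   → row C = row A − 2·row B = (5, 1, −2)   [check: 1·119 − 2·57 = 5]
  57 = 11·5 + 2   → row D = row B − 11·row C = (2, −11, 23)   [check: −11·119 + 23·57 = 2]
  5 = 2·2 + 1   → row E = row C − 2·row D = (1, 23, −48)   [check: 23·119 − 48·57 = 1]
  2 = 2·1 + 0   → remainder 0, stop. gcd = 1 (last nonzero row E).
The gcd is 1, so 57 is invertible mod 119. The last nonzero row gives 23·119 − 48·57 = 1, so t = −48. So 57^(−1) ≡ −48 ≡ 71 (mod 119). Verify: 57 · 71 = 4047 ≡ 1 (mod 119). ✓

Final answer: 57^(−1) ≡ 71 (mod 119)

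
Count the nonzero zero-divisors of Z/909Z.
In Z/909Z each nonzero element is either a unit (gcd with 909 is 1) or a zero-divisor (gcd > 1). The number of units is φ(909): factorise 909 = 3^2 · 101, so φ(909) = (3^2 − 3^1) · (101 − 1) = 6 · 100 = 600. The nonzero elements number 909 − 1 = 908. Hence the nonzero zero-divisors number 908 − 600 = 308.

Final answer: Z/909Z has 308 nonzero zero-divisors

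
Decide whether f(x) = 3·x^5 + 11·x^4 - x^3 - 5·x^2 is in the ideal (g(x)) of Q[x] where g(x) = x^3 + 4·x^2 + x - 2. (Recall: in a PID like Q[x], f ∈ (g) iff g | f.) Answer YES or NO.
NO

In Q[x] the ideal (g) consists of all multiples of g, so f ∈ (g) iff g | f, i.e. iff the remainder of f on division by g is 0. Divide f by g (g is monic, so eliminate the leading term of the running remainder at each step):
  leading term 3·x^5: subtract (3·x^2)·g(x) = 3·x^5 + 12·x^4 + 3·x^3 - 6·x^2, leaving -x^4 - 4·x^3 + x^2
  leading term -x^4: subtract (-x)·g(x) = -x^4 - 4·x^3 - x^2 + 2·x, leaving 2·x^2 - 2·x
The remainder r(x) = 2·x^2 - 2·x ≠ 0 (and deg r < deg g), so g ∤ f, i.e. f ∉ (g).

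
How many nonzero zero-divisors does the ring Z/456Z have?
In Z/456Z each nonzero element is either a unit (gcd with 456 is 1) or a zero-divisor (gcd > 1). The number of units is φ(456): factorise 456 = 2^3 · 3 · 19, so φ(456) = (2^3 − 2^2) · (3 − 1) · (19 − 1) = 4 · 2 · 18 = 144. The nonzero elements number 456 − 1 = 455. Hence the nonzero zero-divisors number 455 − 144 = 311.

Final answer: Z/456Z has 311 nonzero zero-divisors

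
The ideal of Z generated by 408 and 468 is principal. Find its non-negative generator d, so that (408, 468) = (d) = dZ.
(408, 468) = (12); d = 12

In the PID Z, (a, b) is generated by gcd(a, b). Compute gcd(468, 408) with the extended Euclidean algorithm, tracking rows (r, s, t) with s·468 + t·408 = r:
  row A: (468, 1, 0)   [1·468 + 0·408 = 468]
  row B: (408, 0, 1)   [0·468 + 1·408 = 408]
  468 = 1·408 + 60   → row C = row A − 1·row B = (60, 1, −1)   [check: 1·468 − 1·408 = 60]
  408 = 6·60 + 48   → row D = row B − 6·row C = (48, −6, 7)   [check: −6·468 + 7·408 = 48]
  60 = 1·48 + 12   → row E = row C − 1·row D = (12, 7, −8)   [check: 7·468 − 8·408 = 12]
  48 = 4·12 + 0   → remainder 0, stop. gcd = 12 (last nonzero row E).
So gcd(408, 468) = 12, with Bézout identity 7·468 − 8·408 = 12. Containment (⊇): the Bézout identity exhibits 12 as an element of (408, 468), giving (12) ⊆ (408, 468). Containment (⊆): since 12 | 408 and 12 | 468 (408 = 12·34, 468 = 12·39), every Z-linear combination of 408 and 468 is divisible by 12, so (408, 468) ⊆ (12). Therefore (408, 468) = (12), d = 12.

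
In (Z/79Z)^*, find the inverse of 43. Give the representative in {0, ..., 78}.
Apply the extended Euclidean algorithm to (79, 43), tracking rows (r, s, t) with s·79 + t·43 = r. Each division r_prev = q·r_cur + r_new produces the new row as (previous row) − q·(current row):
  row A: (79, 1, 0)   [1·79 + 0·43 = 79]
  row B: (43, 0, 1)   [0·79 + 1·43 = 43]
  79 = 1·43 + 36   → row C = row A − 1·row B = (36, 1, −1)   [check: 1·79 − 1·43 = 36]
  43 = 1·36 + 7   → row D = row B − 1·row C = (7, −1, 2)   [check: −1·79 + 2·43 = 7]
  36 = 5·7 + 1   → row E = row C − 5·row D = (1, 6, −11)   [check: 6·79 − 11·43 = 1]
  7 = 7·1 + 0   → remainder 0, stop. gcd = 1 (last nonzero row E).
The gcd is 1, so 43 is invertible mod 79. The last nonzero row gives 6·79 − 11·43 = 1, so t = −11. So 43^(−1) ≡ −11 ≡ 68 (mod 79). Verify: 43 · 68 = 2924 ≡ 1 (mod 79). ✓

Final answer: 43^(−1) ≡ 68 (mod 79)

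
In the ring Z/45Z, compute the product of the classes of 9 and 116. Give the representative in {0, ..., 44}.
Reduce the factors first: 116 ≡ 26 (mod 45), so 9 · 116 ≡ 9 · 26 (mod 45). 9 · 26 = 234. Dividing by 45: 234 = 5·45 + 9. So (9 · 116) mod 45 = 9.

Final answer: 9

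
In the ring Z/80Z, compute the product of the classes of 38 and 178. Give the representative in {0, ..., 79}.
Reduce the factors first: 178 ≡ 18 (mod 80), so 38 · 178 ≡ 38 · 18 (mod 80). 38 · 18 = 684. Dividing by 80: 684 = 8·80 + 44. So (38 · 178) mod 80 = 44.

Final answer: 44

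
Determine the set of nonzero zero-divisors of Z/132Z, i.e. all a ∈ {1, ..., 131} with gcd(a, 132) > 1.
nonzero zero-divisors of Z/132Z = {2, 3, 4, 6, 8, 9, 10, 11, 12, 14, 15, 16, 18, 20, 21, 22, 24, 26, 27, 28, 30, 32, 33, 34, 36, 38, 39, 40, 42, 44, 45, 46, 48, 50, 51, 52, 54, 55, 56, 57, 58, 60, 62, 63, 64, 66, 68, 69, 70, 72, 74, 75, 76, 77, 78, 80, 81, 82, 84, 86, 87, 88, 90, 92, 93, 94, 96, 98, 99, 100, 102, 104, 105, 106, 108, 110, 111, 112, 114, 116, 117, 118, 120, 121, 122, 123, 124, 126, 128, 129, 130}

An element a ∈ Z/132Z (with a ≠ 0) is a zero-divisor iff gcd(a, 132) > 1 (because a is a unit precisely when gcd(a, n) = 1, and in Z/nZ every nonzero, non-unit element is a zero-divisor). Scan a = 1, ..., 131 and keep those with gcd(a, 132) > 1:
  gcd(2, 132) = 2, gcd(3, 132) = 3, gcd(4, 132) = 4, gcd(6, 132) = 6, gcd(8, 132) = 4, gcd(9, 132) = 3, gcd(10, 132) = 2, gcd(11, 132) = 11, gcd(12, 132) = 12, gcd(14, 132) = 2, gcd(15, 132) = 3, gcd(16, 132) = 4, gcd(18, 132) = 6, gcd(20, 132) = 4, gcd(21, 132) = 3, gcd(22, 132) = 22, gcd(24, 132) = 12, gcd(26, 132) = 2, gcd(27, 132) = 3, gcd(28, 132) = 4, gcd(30, 132) = 6, gcd(32, 132) = 4, gcd(33, 132) = 33, gcd(34, 132) = 2, gcd(36, 132) = 12, gcd(38, 132) = 2, gcd(39, 132) = 3, gcd(40, 132) = 4, gcd(42, 132) = 6, gcd(44, 132) = 44, gcd(45, 132) = 3, gcd(46, 132) = 2, gcd(48, 132) = 12, gcd(50, 132) = 2, gcd(51, 132) = 3, gcd(52, 132) = 4, gcd(54, 132) = 6, gcd(55, 132) = 11, gcd(56, 132) = 4, gcd(57, 132) = 3, gcd(58, 132) = 2, gcd(60, 132) = 12, gcd(62, 132) = 2, gcd(63, 132) = 3, gcd(64, 132) = 4, gcd(66, 132) = 66, gcd(68, 132) = 4, gcd(69, 132) = 3, gcd(70, 132) = 2, gcd(72, 132) = 12, gcd(74, 132) = 2, gcd(75, 132) = 3, gcd(76, 132) = 4, gcd(77, 132) = 11, gcd(78, 132) = 6, gcd(80, 132) = 4, gcd(81, 132) = 3, gcd(82, 132) = 2, gcd(84, 132) = 12, gcd(86, 132) = 2, gcd(87, 132) = 3, gcd(88, 132) = 44, gcd(90, 132) = 6, gcd(92, 132) = 4, gcd(93, 132) = 3, gcd(94, 132) = 2, gcd(96, 132) = 12, gcd(98, 132) = 2, gcd(99, 132) = 33, gcd(100, 132) = 4, gcd(102, 132) = 6, gcd(104, 132) = 4, gcd(105, 132) = 3, gcd(106, 132) = 2, gcd(108, 132) = 12, gcd(110, 132) = 22, gcd(111, 132) = 3, gcd(112, 132) = 4, gcd(114, 132) = 6, gcd(116, 132) = 4, gcd(117, 132) = 3, gcd(118, 132) = 2, gcd(120, 132) = 12, gcd(121, 132) = 11, gcd(122, 132) = 2, gcd(123, 132) = 3, gcd(124, 132) = 4, gcd(126, 132) = 6, gcd(128, 132) = 4, gcd(129, 132) = 3, gcd(130, 132) = 2.
All other a ∈ {1, ..., 131} have gcd(a, 132) = 1 and are units. So the nonzero zero-divisors are exactly the 91 values of a appearing in this scan.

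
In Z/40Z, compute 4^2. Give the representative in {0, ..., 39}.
16

Use repeated squaring. Binary(2) = 10. Walk through the bits of the exponent 2 left-to-right: at each bit after the leading one, square the running value, then multiply by 4 if the bit is 1 (always reducing mod 40):
  bit 1 = 1 (leading): start with 4.
  bit 2 = 0: square 4^2 = 16 (mod 40).
Final value: 4^2 ≡ 16 (mod 40).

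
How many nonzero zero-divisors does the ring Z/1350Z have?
Z/1350Z has 989 nonzero zero-divisors

In Z/1350Z each nonzero element is either a unit (gcd with 1350 is 1) or a zero-divisor (gcd > 1). The number of units is φ(1350): factorise 1350 = 2 · 3^3 · 5^2, so φ(1350) = (2 − 1) · (3^3 − 3^2) · (5^2 − 5^1) = 1 · 18 · 20 = 360. The nonzero elements number 1350 − 1 = 1349. Hence the nonzero zero-divisors number 1349 − 360 = 989.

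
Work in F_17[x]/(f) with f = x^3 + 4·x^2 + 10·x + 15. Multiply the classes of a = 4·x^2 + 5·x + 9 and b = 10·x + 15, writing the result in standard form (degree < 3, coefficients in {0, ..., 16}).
a · b ≡ x^2 + 3·x + 11 (mod f(x))

Multiply as integer polynomials: a · b = 40·x^3 + 110·x^2 + 165·x + 135. Reducing coefficients mod 17: a · b ≡ 6·x^3 + 8·x^2 + 12·x + 16. Now divide by f(x) = x^3 + 4·x^2 + 10·x + 15 in F_17[x], eliminating the leading term at each step:
  leading term 6·x^3: subtract (6)·f(x) = 6·x^3 + 7·x^2 + 9·x + 5, leaving x^2 + 3·x + 11 (coefficients mod 17)
The degree is now < 3, so this is the remainder. Hence a · b ≡ x^2 + 3·x + 11 in F_17[x]/(f).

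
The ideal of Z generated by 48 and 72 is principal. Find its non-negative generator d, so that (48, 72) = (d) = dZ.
In the PID Z, (a, b) is generated by gcd(a, b). Compute gcd(72, 48) with the extended Euclidean algorithm, tracking rows (r, s, t) with s·72 + t·48 = r:
  row A: (72, 1, 0)   [1·72 + 0·48 = 72]
  row B: (48, 0, 1)   [0·72 + 1·48 = 48]
  72 = 1·48 + 24   → row C = row A − 1·row B = (24, 1, −1)   [check: 1·72 − 1·48 = 24]
  48 = 2·24 + 0   → remainder 0, stop. gcd = 24 (last nonzero row C).
So gcd(48, 72) = 24, with Bézout identity 1·72 − 1·48 = 24. Containment (⊇): the Bézout identity exhibits 24 as an element of (48, 72), giving (24) ⊆ (48, 72). Containment (⊆): since 24 | 48 and 24 | 72 (48 = 24·2, 72 = 24·3), every Z-linear combination of 48 and 72 is divisible by 24, so (48, 72) ⊆ (24). Therefore (48, 72) = (24), d = 24.

Final answer: (48, 72) = (24); d = 24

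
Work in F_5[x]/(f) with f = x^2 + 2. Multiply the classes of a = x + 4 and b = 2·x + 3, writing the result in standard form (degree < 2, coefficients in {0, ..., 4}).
Multiply as integer polynomials: a · b = 2·x^2 + 11·x + 12. Reducing coefficients mod 5: a · b ≡ 2·x^2 + x + 2. Now divide by f(x) = x^2 + 2 in F_5[x], eliminating the leading term at each step:
  leading term 2·x^2: subtract (2)·f(x) = 2·x^2 + 4, leaving x + 3 (coefficients mod 5)
The degree is now < 2, so this is the remainder. Hence a · b ≡ x + 3 in F_5[x]/(f).

Final answer: a · b ≡ x + 3 (mod f(x))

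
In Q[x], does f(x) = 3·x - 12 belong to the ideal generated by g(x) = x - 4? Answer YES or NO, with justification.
YES

In Q[x] the ideal (g) consists of all multiples of g, so f ∈ (g) iff g | f, i.e. iff the remainder of f on division by g is 0. Divide f by g (g is monic, so eliminate the leading term of the running remainder at each step):
  leading term 3·x: subtract (3)·g(x) = 3·x - 12, leaving 0
The remainder is 0, so f(x) = g(x) · h(x) with h(x) = 3. Hence g | f, i.e. f ∈ (g).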